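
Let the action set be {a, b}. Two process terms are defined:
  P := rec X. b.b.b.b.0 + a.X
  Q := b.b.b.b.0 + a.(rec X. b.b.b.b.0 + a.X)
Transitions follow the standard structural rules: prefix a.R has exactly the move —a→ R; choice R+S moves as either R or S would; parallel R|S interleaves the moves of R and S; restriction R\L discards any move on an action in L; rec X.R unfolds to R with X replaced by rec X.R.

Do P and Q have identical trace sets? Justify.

traces(P) = traces(Q)

P's transition system — 5 states:
  s0 = rec X. b.b.b.b.0 + a.X :: -a-> s0, -b-> s1
  s1 = b.b.b.0 :: -b-> s2
  s2 = b.b.0 :: -b-> s3
  s3 = b.0 :: -b-> s4
  s4 = 0 :: (no moves)
Q's transition system — 6 states:
  t0 = b.b.b.b.0 + a.(rec X. b.b.b.b.0 + a.X) :: -a-> t1, -b-> t2
  t1 = rec X. b.b.b.b.0 + a.X :: -a-> t1, -b-> t2
  t2 = b.b.b.0 :: -b-> t3
  t3 = b.b.0 :: -b-> t4
  t4 = b.0 :: -b-> t5
  t5 = 0 :: (no moves)
Partition-refinement fixed point:
  B0 = {s0, t0, t1}
  B1 = {s1, t2}
  B2 = {s2, t3}
  B3 = {s3, t4}
  B4 = {s4, t5}
s0 ∈ B0, t0 ∈ B0 → same block
Bisimilar ⇒ trace-equivalent.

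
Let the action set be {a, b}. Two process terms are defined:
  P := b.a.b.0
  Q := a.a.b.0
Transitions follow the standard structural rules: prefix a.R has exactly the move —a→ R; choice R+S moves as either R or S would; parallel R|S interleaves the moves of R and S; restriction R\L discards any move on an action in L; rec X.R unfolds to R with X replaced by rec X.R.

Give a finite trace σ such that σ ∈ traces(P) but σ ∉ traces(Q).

LTS(P): 4 reachable states
  s0 = b.a.b.0 ⊢ ··b··> s1
  s1 = a.b.0 ⊢ ··a··> s2
  s2 = b.0 ⊢ ··b··> s3
  s3 = 0 ⊢ stopped
LTS(Q): 4 reachable states
  t0 = a.a.b.0 ⊢ ··a··> t1
  t1 = a.b.0 ⊢ ··a··> t2
  t2 = b.0 ⊢ ··b··> t3
  t3 = 0 ⊢ stopped
Run σ = ⟨b⟩ on P: start {s0}
  [1] b ⇒ {s1}
  ✓ P
Run σ = ⟨b⟩ on Q: start {t0}
  [1] b ⇒ ∅  — Q cannot continue

b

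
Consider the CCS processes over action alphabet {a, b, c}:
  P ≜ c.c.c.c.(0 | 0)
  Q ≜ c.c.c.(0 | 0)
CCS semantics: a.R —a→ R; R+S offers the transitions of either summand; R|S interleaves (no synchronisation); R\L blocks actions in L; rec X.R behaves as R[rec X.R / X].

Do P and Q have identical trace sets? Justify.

LTS(P): 5 reachable states
  m0 = c.c.c.c.(0 | 0) ⊢ —c→ m1
  m1 = c.c.c.(0 | 0) ⊢ —c→ m2
  m2 = c.c.(0 | 0) ⊢ —c→ m3
  m3 = c.(0 | 0) ⊢ —c→ m4
  m4 = 0 | 0 ⊢ (no moves)
LTS(Q): 4 reachable states
  n0 = c.c.c.(0 | 0) ⊢ —c→ n1
  n1 = c.c.(0 | 0) ⊢ —c→ n2
  n2 = c.(0 | 0) ⊢ —c→ n3
  n3 = 0 | 0 ⊢ (no moves)
Trace ⟨cccc⟩ through P, begin at {m0}:
  step 1 (c): {m1}
  step 2 (c): {m2}
  step 3 (c): {m3}
  step 4 (c): {m4}
  ✓ P
Trace ⟨cccc⟩ through Q, begin at {n0}:
  step 1 (c): {n1}
  step 2 (c): {n2}
  step 3 (c): {n3}
  step 4 (c): ∅  — Q cannot continue

trace-distinct — witness ⟨cccc⟩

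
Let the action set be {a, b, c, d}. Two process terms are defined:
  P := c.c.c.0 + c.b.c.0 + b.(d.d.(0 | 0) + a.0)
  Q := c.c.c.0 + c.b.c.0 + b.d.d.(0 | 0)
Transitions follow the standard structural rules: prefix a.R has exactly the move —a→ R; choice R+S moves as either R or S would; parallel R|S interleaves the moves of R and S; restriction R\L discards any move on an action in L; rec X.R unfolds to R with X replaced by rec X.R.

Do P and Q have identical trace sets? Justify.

Reachable graph of P (8 states):
  u0 = c.c.c.0 + c.b.c.0 + b.(d.d.(0 | 0) + a.0) has moves =b=> u1, =c=> u2, =c=> u3
  u1 = d.d.(0 | 0) + a.0 has moves =a=> u4, =d=> u5
  u2 = b.c.0 has moves =b=> u6
  u3 = c.c.0 has moves =c=> u6
  u4 = 0 has moves (no moves)
  u5 = d.(0 | 0) has moves =d=> u7
  u6 = c.0 has moves =c=> u4
  u7 = 0 | 0 has moves (no moves)
Reachable graph of Q (8 states):
  v0 = c.c.c.0 + c.b.c.0 + b.d.d.(0 | 0) has moves =b=> v1, =c=> v2, =c=> v3
  v1 = d.d.(0 | 0) has moves =d=> v4
  v2 = b.c.0 has moves =b=> v5
  v3 = c.c.0 has moves =c=> v5
  v4 = d.(0 | 0) has moves =d=> v6
  v5 = c.0 has moves =c=> v7
  v6 = 0 | 0 has moves (no moves)
  v7 = 0 has moves (no moves)
Trace ⟨ba⟩ through P, begin at {u0}:
  after b @ step 1: {u1}
  after a @ step 2: {u4}
  — P admits the full trace.
Trace ⟨ba⟩ through Q, begin at {v0}:
  after b @ step 1: {v1}
  after a @ step 2: no successor for Q

NO — witness ⟨ba⟩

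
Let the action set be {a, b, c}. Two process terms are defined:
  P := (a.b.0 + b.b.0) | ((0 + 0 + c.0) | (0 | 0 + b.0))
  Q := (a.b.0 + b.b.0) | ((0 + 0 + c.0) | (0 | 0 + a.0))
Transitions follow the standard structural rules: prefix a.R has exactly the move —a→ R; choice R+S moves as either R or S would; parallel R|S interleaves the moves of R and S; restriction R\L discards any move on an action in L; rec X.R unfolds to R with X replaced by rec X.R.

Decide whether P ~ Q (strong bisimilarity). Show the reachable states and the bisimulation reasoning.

not bisimilar

Reachable graph of P (12 states):
  s0 = (a.b.0 + b.b.0) | ((0 + 0 + c.0) | (0 | 0 + b.0)) | -a-> s1, -b-> s1, -b-> s2, -c-> s3
  s1 = b.0 | ((0 + 0 + c.0) | (0 | 0 + b.0)) | -b-> s4, -b-> s5, -c-> s6
  s2 = (a.b.0 + b.b.0) | ((0 + 0 + c.0) | 0) | -a-> s5, -b-> s5, -c-> s7
  s3 = (a.b.0 + b.b.0) | (0 | (0 | 0 + b.0)) | -a-> s6, -b-> s6, -b-> s7
  s4 = 0 | ((0 + 0 + c.0) | (0 | 0 + b.0)) | -b-> s8, -c-> s9
  s5 = b.0 | ((0 + 0 + c.0) | 0) | -b-> s8, -c-> s10
  s6 = b.0 | (0 | (0 | 0 + b.0)) | -b-> s10, -b-> s9
  s7 = (a.b.0 + b.b.0) | (0 | 0) | -a-> s10, -b-> s10
  s8 = 0 | ((0 + 0 + c.0) | 0) | -c-> s11
  s9 = 0 | (0 | (0 | 0 + b.0)) | -b-> s11
  s10 = b.0 | (0 | 0) | -b-> s11
  s11 = 0 | (0 | 0) | ·
Reachable graph of Q (12 states):
  t0 = (a.b.0 + b.b.0) | ((0 + 0 + c.0) | (0 | 0 + a.0)) | -a-> t1, -a-> t2, -b-> t2, -c-> t3
  t1 = (a.b.0 + b.b.0) | ((0 + 0 + c.0) | 0) | -a-> t4, -b-> t4, -c-> t5
  t2 = b.0 | ((0 + 0 + c.0) | (0 | 0 + a.0)) | -a-> t4, -b-> t6, -c-> t7
  t3 = (a.b.0 + b.b.0) | (0 | (0 | 0 + a.0)) | -a-> t5, -a-> t7, -b-> t7
  t4 = b.0 | ((0 + 0 + c.0) | 0) | -b-> t8, -c-> t9
  t5 = (a.b.0 + b.b.0) | (0 | 0) | -a-> t9, -b-> t9
  t6 = 0 | ((0 + 0 + c.0) | (0 | 0 + a.0)) | -a-> t8, -c-> t10
  t7 = b.0 | (0 | (0 | 0 + a.0)) | -a-> t9, -b-> t10
  t8 = 0 | ((0 + 0 + c.0) | 0) | -c-> t11
  t9 = b.0 | (0 | 0) | -b-> t11
  t10 = 0 | (0 | (0 | 0 + a.0)) | -a-> t11
  t11 = 0 | (0 | 0) | ·
Bisimilarity quotient blocks:
  B0 = {s0}
  B1 = {s1}
  B2 = {s4, s5, t4}
  B3 = {s10, s9, t9}
  B4 = {s11, t11}
  B5 = {s8, t8}
  B6 = {s6}
  B7 = {s3}
  B8 = {s7, t5}
  B9 = {s2, t1}
  B10 = {t0}
  B11 = {t3}
  B12 = {t7}
  B13 = {t10}
  B14 = {t2}
  B15 = {t6}
s0 ∈ B0, t0 ∈ B10 → different blocks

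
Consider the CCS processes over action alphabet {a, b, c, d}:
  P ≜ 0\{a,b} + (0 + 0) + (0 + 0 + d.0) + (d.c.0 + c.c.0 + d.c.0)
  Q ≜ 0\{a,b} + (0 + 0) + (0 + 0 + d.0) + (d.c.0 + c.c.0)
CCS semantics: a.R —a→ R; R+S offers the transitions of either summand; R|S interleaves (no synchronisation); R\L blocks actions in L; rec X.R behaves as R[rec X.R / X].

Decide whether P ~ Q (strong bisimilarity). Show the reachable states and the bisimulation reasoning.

LTS(P): 3 reachable states
  s0 = 0\{a,b} + (0 + 0) + (0 + 0 + d.0) + (d.c.0 + c.c.0 + d.c.0) :: --c--▸ s1, --d--▸ s1, --d--▸ s2
  s1 = c.0 :: --c--▸ s2
  s2 = 0 :: deadlocked
LTS(Q): 3 reachable states
  t0 = 0\{a,b} + (0 + 0) + (0 + 0 + d.0) + (d.c.0 + c.c.0) :: --c--▸ t1, --d--▸ t1, --d--▸ t2
  t1 = c.0 :: --c--▸ t2
  t2 = 0 :: deadlocked
Coarsest stable partition (strong bisimilarity classes):
  B0 = {s0, t0}
  B1 = {s1, t1}
  B2 = {s2, t2}
s0 ∈ B0, t0 ∈ B0 → same block

bisimilar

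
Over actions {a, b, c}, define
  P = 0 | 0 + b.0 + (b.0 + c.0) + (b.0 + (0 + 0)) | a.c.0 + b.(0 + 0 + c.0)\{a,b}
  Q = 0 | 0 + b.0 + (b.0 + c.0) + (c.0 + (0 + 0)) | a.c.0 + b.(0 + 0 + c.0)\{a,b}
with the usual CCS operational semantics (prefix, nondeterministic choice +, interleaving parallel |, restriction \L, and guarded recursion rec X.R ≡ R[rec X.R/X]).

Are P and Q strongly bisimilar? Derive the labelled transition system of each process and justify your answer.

P ≁ Q

LTS(P): 9 reachable states
  s0 = 0 | 0 + b.0 + (b.0 + c.0) + (b.0 + (0 + 0)) | a.c.0 + b.(0 + 0 + c.0)\{a,b} has moves —a→ s1, —b→ s2, —b→ s3, —b→ s4, —c→ s3
  s1 = (b.0 + (0 + 0)) | c.0 has moves —b→ s5, —c→ s6
  s2 = (0 + 0 + c.0)\{a,b} has moves —c→ s7
  s3 = 0 has moves ∅
  s4 = 0 | a.c.0 has moves —a→ s5
  s5 = 0 | c.0 has moves —c→ s8
  s6 = (b.0 + (0 + 0)) | 0 has moves —b→ s8
  s7 = 0\{a,b} has moves ∅
  s8 = 0 | 0 has moves ∅
LTS(Q): 9 reachable states
  t0 = 0 | 0 + b.0 + (b.0 + c.0) + (c.0 + (0 + 0)) | a.c.0 + b.(0 + 0 + c.0)\{a,b} has moves —a→ t1, —b→ t2, —b→ t3, —c→ t3, —c→ t4
  t1 = (c.0 + (0 + 0)) | c.0 has moves —c→ t5, —c→ t6
  t2 = (0 + 0 + c.0)\{a,b} has moves —c→ t7
  t3 = 0 has moves ∅
  t4 = 0 | a.c.0 has moves —a→ t6
  t5 = (c.0 + (0 + 0)) | 0 has moves —c→ t8
  t6 = 0 | c.0 has moves —c→ t8
  t7 = 0\{a,b} has moves ∅
  t8 = 0 | 0 has moves ∅
Coarsest stable partition (strong bisimilarity classes):
  B0 = {s0}
  B1 = {s1}
  B2 = {s6}
  B3 = {s3, s7, s8, t3, t7, t8}
  B4 = {s2, s5, t2, t5, t6}
  B5 = {s4, t4}
  B6 = {t0}
  B7 = {t1}
s0 ∈ B0, t0 ∈ B6 → different blocks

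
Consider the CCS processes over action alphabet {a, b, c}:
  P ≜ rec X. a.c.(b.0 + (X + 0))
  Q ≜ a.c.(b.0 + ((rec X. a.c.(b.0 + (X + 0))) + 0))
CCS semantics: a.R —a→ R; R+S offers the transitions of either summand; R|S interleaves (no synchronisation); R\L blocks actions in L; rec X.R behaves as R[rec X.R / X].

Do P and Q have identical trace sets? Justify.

LTS(P): 4 reachable states
  s0 = rec X. a.c.(b.0 + (X + 0)) :: --a--▸ s1
  s1 = c.(b.0 + ((rec X. a.c.(b.0 + (X + 0))) + 0)) :: --c--▸ s2
  s2 = b.0 + ((rec X. a.c.(b.0 + (X + 0))) + 0) :: --a--▸ s1, --b--▸ s3
  s3 = 0 :: ·
LTS(Q): 4 reachable states
  t0 = a.c.(b.0 + ((rec X. a.c.(b.0 + (X + 0))) + 0)) :: --a--▸ t1
  t1 = c.(b.0 + ((rec X. a.c.(b.0 + (X + 0))) + 0)) :: --c--▸ t2
  t2 = b.0 + ((rec X. a.c.(b.0 + (X + 0))) + 0) :: --a--▸ t1, --b--▸ t3
  t3 = 0 :: ·
Coarsest stable partition (strong bisimilarity classes):
  B0 = {s0, t0}
  B1 = {s1, t1}
  B2 = {s2, t2}
  B3 = {s3, t3}
s0 ∈ B0, t0 ∈ B0 → same block
Bisimilar ⇒ trace-equivalent.

trace-equivalent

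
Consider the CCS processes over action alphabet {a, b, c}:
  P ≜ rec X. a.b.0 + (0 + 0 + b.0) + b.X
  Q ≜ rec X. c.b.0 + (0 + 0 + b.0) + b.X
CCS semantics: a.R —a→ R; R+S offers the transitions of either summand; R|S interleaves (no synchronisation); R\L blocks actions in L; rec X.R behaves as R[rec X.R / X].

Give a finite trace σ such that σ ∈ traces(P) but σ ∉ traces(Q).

a

LTS(P): 3 reachable states
  s0 = rec X. a.b.0 + (0 + 0 + b.0) + b.X | —a→ s1, —b→ s0, —b→ s2
  s1 = b.0 | —b→ s2
  s2 = 0 | ∅
LTS(Q): 3 reachable states
  t0 = rec X. c.b.0 + (0 + 0 + b.0) + b.X | —b→ t0, —b→ t1, —c→ t2
  t1 = 0 | ∅
  t2 = b.0 | —b→ t1
Executing a from P (initial set {s0}):
  after a @ step 1: {s1}
  — P admits the full trace.
Executing a from Q (initial set {t0}):
  after a @ step 1: ∅ (Q stuck)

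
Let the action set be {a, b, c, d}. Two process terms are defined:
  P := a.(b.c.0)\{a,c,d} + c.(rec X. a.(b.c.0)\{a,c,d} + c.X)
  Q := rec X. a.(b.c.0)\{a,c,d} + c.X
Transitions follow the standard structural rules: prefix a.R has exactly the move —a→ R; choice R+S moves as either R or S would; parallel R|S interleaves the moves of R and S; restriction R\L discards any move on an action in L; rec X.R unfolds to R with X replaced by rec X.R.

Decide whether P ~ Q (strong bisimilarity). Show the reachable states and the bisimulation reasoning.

bisimilar

LTS(P): 4 reachable states
  u0 = a.(b.c.0)\{a,c,d} + c.(rec X. a.(b.c.0)\{a,c,d} + c.X) → ··a··> u1, ··c··> u2
  u1 = (b.c.0)\{a,c,d} → ··b··> u3
  u2 = rec X. a.(b.c.0)\{a,c,d} + c.X → ··a··> u1, ··c··> u2
  u3 = (c.0)\{a,c,d} → ∅
LTS(Q): 3 reachable states
  v0 = rec X. a.(b.c.0)\{a,c,d} + c.X → ··a··> v1, ··c··> v0
  v1 = (b.c.0)\{a,c,d} → ··b··> v2
  v2 = (c.0)\{a,c,d} → ∅
Coarsest stable partition (strong bisimilarity classes):
  B0 = {u0, u2, v0}
  B1 = {u1, v1}
  B2 = {u3, v2}
u0 ∈ B0, v0 ∈ B0 → same block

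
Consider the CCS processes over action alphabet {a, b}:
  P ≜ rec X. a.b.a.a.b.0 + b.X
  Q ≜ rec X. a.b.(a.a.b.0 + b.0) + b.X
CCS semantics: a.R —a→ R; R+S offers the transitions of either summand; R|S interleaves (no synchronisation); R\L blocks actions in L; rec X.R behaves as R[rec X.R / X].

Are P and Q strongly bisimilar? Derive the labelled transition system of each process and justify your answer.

P's transition system — 6 states:
  p0 = rec X. a.b.a.a.b.0 + b.X → —a→ p1, —b→ p0
  p1 = b.a.a.b.0 → —b→ p2
  p2 = a.a.b.0 → —a→ p3
  p3 = a.b.0 → —a→ p4
  p4 = b.0 → —b→ p5
  p5 = 0 → ·
Q's transition system — 6 states:
  q0 = rec X. a.b.(a.a.b.0 + b.0) + b.X → —a→ q1, —b→ q0
  q1 = b.(a.a.b.0 + b.0) → —b→ q2
  q2 = a.a.b.0 + b.0 → —a→ q3, —b→ q4
  q3 = a.b.0 → —a→ q5
  q4 = 0 → ·
  q5 = b.0 → —b→ q4
Coarsest stable partition (strong bisimilarity classes):
  B0 = {p0}
  B1 = {p1}
  B2 = {p2}
  B3 = {p3, q3}
  B4 = {p4, q5}
  B5 = {p5, q4}
  B6 = {q0}
  B7 = {q1}
  B8 = {q2}
p0 ∈ B0, q0 ∈ B6 → different blocks

P ≁ Q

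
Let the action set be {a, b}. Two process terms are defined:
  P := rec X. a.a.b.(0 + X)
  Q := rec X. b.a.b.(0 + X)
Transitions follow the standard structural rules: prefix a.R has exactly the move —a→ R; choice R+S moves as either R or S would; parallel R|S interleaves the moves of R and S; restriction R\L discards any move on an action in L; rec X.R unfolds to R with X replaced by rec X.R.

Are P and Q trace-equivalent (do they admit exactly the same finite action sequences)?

LTS(P): 4 reachable states
  s0 = rec X. a.a.b.(0 + X) has moves —a→ s1
  s1 = a.b.(0 + (rec X. a.a.b.(0 + X))) has moves —a→ s2
  s2 = b.(0 + (rec X. a.a.b.(0 + X))) has moves —b→ s3
  s3 = 0 + (rec X. a.a.b.(0 + X)) has moves —a→ s1
LTS(Q): 4 reachable states
  t0 = rec X. b.a.b.(0 + X) has moves —b→ t1
  t1 = a.b.(0 + (rec X. b.a.b.(0 + X))) has moves —a→ t2
  t2 = b.(0 + (rec X. b.a.b.(0 + X))) has moves —b→ t3
  t3 = 0 + (rec X. b.a.b.(0 + X)) has moves —b→ t1
Executing a from P (initial set {s0}):
  step 1 (a): {s1}
  ✓ P
Executing a from Q (initial set {t0}):
  step 1 (a): ∅ (Q stuck)

traces(P) ≠ traces(Q) — witness ⟨a⟩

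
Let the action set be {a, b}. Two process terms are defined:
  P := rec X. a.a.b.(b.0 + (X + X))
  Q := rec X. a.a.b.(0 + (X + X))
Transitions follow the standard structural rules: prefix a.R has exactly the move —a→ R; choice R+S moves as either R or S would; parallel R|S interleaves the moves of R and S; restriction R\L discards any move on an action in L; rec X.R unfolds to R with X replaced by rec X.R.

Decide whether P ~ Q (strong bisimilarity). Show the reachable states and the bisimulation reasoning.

Reachable graph of P (5 states):
  s0 = rec X. a.a.b.(b.0 + (X + X)) | ··a··> s1
  s1 = a.b.(b.0 + ((rec X. a.a.b.(b.0 + (X + X))) + (rec X. a.a.b.(b.0 + (X + X))))) | ··a··> s2
  s2 = b.(b.0 + ((rec X. a.a.b.(b.0 + (X + X))) + (rec X. a.a.b.(b.0 + (X + X))))) | ··b··> s3
  s3 = b.0 + ((rec X. a.a.b.(b.0 + (X + X))) + (rec X. a.a.b.(b.0 + (X + X)))) | ··a··> s1, ··b··> s4
  s4 = 0 | deadlocked
Reachable graph of Q (4 states):
  t0 = rec X. a.a.b.(0 + (X + X)) | ··a··> t1
  t1 = a.b.(0 + ((rec X. a.a.b.(0 + (X + X))) + (rec X. a.a.b.(0 + (X + X))))) | ··a··> t2
  t2 = b.(0 + ((rec X. a.a.b.(0 + (X + X))) + (rec X. a.a.b.(0 + (X + X))))) | ··b··> t3
  t3 = 0 + ((rec X. a.a.b.(0 + (X + X))) + (rec X. a.a.b.(0 + (X + X)))) | ··a··> t1
Partition-refinement fixed point:
  B0 = {s0}
  B1 = {s1}
  B2 = {s2}
  B3 = {s3}
  B4 = {s4}
  B5 = {t0, t3}
  B6 = {t1}
  B7 = {t2}
s0 ∈ B0, t0 ∈ B5 → different blocks

P ≁ Q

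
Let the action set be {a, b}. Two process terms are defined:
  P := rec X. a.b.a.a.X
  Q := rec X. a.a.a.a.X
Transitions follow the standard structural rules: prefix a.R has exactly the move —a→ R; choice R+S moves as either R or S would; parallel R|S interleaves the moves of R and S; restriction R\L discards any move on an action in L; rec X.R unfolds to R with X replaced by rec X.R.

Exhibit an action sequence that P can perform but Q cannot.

P's transition system — 4 states:
  s0 = rec X. a.b.a.a.X → —a→ s1
  s1 = b.a.a.(rec X. a.b.a.a.X) → —b→ s2
  s2 = a.a.(rec X. a.b.a.a.X) → —a→ s3
  s3 = a.(rec X. a.b.a.a.X) → —a→ s0
Q's transition system — 4 states:
  t0 = rec X. a.a.a.a.X → —a→ t1
  t1 = a.a.a.(rec X. a.a.a.a.X) → —a→ t2
  t2 = a.a.(rec X. a.a.a.a.X) → —a→ t3
  t3 = a.(rec X. a.a.a.a.X) → —a→ t0
Run σ = ⟨ab⟩ on P: start {s0}
  after a @ step 1: {s1}
  after b @ step 2: {s2}
  P completes σ.
Run σ = ⟨ab⟩ on Q: start {t0}
  after a @ step 1: {t1}
  after b @ step 2: no successor for Q

ab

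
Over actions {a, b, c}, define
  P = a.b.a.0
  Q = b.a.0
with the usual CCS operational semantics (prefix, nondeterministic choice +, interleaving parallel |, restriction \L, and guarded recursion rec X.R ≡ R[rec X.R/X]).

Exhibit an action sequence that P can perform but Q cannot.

a

Reachable graph of P (4 states):
  u0 = a.b.a.0 :: =a=> u1
  u1 = b.a.0 :: =b=> u2
  u2 = a.0 :: =a=> u3
  u3 = 0 :: ·
Reachable graph of Q (3 states):
  v0 = b.a.0 :: =b=> v1
  v1 = a.0 :: =a=> v2
  v2 = 0 :: ·
Run σ = ⟨a⟩ on P: start {u0}
  [1] a ⇒ {u1}
  P completes σ.
Run σ = ⟨a⟩ on Q: start {v0}
  [1] a ⇒ ∅ (Q stuck)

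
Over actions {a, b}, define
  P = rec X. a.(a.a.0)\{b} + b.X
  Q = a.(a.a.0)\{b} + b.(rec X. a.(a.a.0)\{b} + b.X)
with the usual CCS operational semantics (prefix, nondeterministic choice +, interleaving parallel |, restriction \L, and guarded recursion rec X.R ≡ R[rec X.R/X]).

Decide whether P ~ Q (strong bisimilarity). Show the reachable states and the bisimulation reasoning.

bisimilar

P's transition system — 4 states:
  p0 = rec X. a.(a.a.0)\{b} + b.X :: =a=> p1, =b=> p0
  p1 = (a.a.0)\{b} :: =a=> p2
  p2 = (a.0)\{b} :: =a=> p3
  p3 = 0\{b} :: deadlocked
Q's transition system — 5 states:
  q0 = a.(a.a.0)\{b} + b.(rec X. a.(a.a.0)\{b} + b.X) :: =a=> q1, =b=> q2
  q1 = (a.a.0)\{b} :: =a=> q3
  q2 = rec X. a.(a.a.0)\{b} + b.X :: =a=> q1, =b=> q2
  q3 = (a.0)\{b} :: =a=> q4
  q4 = 0\{b} :: deadlocked
Coarsest stable partition (strong bisimilarity classes):
  B0 = {p0, q0, q2}
  B1 = {p1, q1}
  B2 = {p2, q3}
  B3 = {p3, q4}
p0 ∈ B0, q0 ∈ B0 → same block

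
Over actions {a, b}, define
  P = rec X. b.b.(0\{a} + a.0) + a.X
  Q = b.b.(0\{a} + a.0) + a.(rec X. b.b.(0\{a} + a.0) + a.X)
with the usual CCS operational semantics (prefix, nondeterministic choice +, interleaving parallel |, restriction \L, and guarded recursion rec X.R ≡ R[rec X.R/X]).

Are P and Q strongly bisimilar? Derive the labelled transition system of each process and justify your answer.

bisimilar

P's transition system — 4 states:
  s0 = rec X. b.b.(0\{a} + a.0) + a.X → ··a··> s0, ··b··> s1
  s1 = b.(0\{a} + a.0) → ··b··> s2
  s2 = 0\{a} + a.0 → ··a··> s3
  s3 = 0 → deadlocked
Q's transition system — 5 states:
  t0 = b.b.(0\{a} + a.0) + a.(rec X. b.b.(0\{a} + a.0) + a.X) → ··a··> t1, ··b··> t2
  t1 = rec X. b.b.(0\{a} + a.0) + a.X → ··a··> t1, ··b··> t2
  t2 = b.(0\{a} + a.0) → ··b··> t3
  t3 = 0\{a} + a.0 → ··a··> t4
  t4 = 0 → deadlocked
Coarsest stable partition (strong bisimilarity classes):
  B0 = {s0, t0, t1}
  B1 = {s1, t2}
  B2 = {s2, t3}
  B3 = {s3, t4}
s0 ∈ B0, t0 ∈ B0 → same block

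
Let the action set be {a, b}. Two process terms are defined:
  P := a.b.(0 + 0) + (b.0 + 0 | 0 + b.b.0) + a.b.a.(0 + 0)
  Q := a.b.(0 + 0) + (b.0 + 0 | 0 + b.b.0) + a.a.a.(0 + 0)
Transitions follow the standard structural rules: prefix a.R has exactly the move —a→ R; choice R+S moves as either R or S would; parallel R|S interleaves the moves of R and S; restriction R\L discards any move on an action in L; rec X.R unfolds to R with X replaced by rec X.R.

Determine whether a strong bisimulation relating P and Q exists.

NO

LTS(P): 7 reachable states
  u0 = a.b.(0 + 0) + (b.0 + 0 | 0 + b.b.0) + a.b.a.(0 + 0) | --a--▸ u1, --a--▸ u2, --b--▸ u3, --b--▸ u4
  u1 = b.(0 + 0) | --b--▸ u5
  u2 = b.a.(0 + 0) | --b--▸ u6
  u3 = 0 | deadlocked
  u4 = b.0 | --b--▸ u3
  u5 = 0 + 0 | deadlocked
  u6 = a.(0 + 0) | --a--▸ u5
LTS(Q): 7 reachable states
  v0 = a.b.(0 + 0) + (b.0 + 0 | 0 + b.b.0) + a.a.a.(0 + 0) | --a--▸ v1, --a--▸ v2, --b--▸ v3, --b--▸ v4
  v1 = a.a.(0 + 0) | --a--▸ v5
  v2 = b.(0 + 0) | --b--▸ v6
  v3 = 0 | deadlocked
  v4 = b.0 | --b--▸ v3
  v5 = a.(0 + 0) | --a--▸ v6
  v6 = 0 + 0 | deadlocked
Bisimilarity quotient blocks:
  B0 = {u0}
  B1 = {u2}
  B2 = {u6, v5}
  B3 = {u3, u5, v3, v6}
  B4 = {u1, u4, v2, v4}
  B5 = {v0}
  B6 = {v1}
u0 ∈ B0, v0 ∈ B5 → different blocks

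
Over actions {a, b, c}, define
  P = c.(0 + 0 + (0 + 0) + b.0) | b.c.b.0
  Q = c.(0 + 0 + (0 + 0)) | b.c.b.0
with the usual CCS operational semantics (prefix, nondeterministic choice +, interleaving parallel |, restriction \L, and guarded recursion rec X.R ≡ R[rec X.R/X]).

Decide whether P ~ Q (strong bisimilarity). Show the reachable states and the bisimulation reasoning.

P's transition system — 12 states:
  s0 = c.(0 + 0 + (0 + 0) + b.0) | b.c.b.0 has moves =b=> s1, =c=> s2
  s1 = c.(0 + 0 + (0 + 0) + b.0) | c.b.0 has moves =c=> s3, =c=> s4
  s2 = (0 + 0 + (0 + 0) + b.0) | b.c.b.0 has moves =b=> s3, =b=> s5
  s3 = (0 + 0 + (0 + 0) + b.0) | c.b.0 has moves =b=> s6, =c=> s7
  s4 = c.(0 + 0 + (0 + 0) + b.0) | b.0 has moves =b=> s8, =c=> s7
  s5 = 0 | b.c.b.0 has moves =b=> s6
  s6 = 0 | c.b.0 has moves =c=> s9
  s7 = (0 + 0 + (0 + 0) + b.0) | b.0 has moves =b=> s10, =b=> s9
  s8 = c.(0 + 0 + (0 + 0) + b.0) | 0 has moves =c=> s10
  s9 = 0 | b.0 has moves =b=> s11
  s10 = (0 + 0 + (0 + 0) + b.0) | 0 has moves =b=> s11
  s11 = 0 | 0 has moves ·
Q's transition system — 8 states:
  t0 = c.(0 + 0 + (0 + 0)) | b.c.b.0 has moves =b=> t1, =c=> t2
  t1 = c.(0 + 0 + (0 + 0)) | c.b.0 has moves =c=> t3, =c=> t4
  t2 = (0 + 0 + (0 + 0)) | b.c.b.0 has moves =b=> t3
  t3 = (0 + 0 + (0 + 0)) | c.b.0 has moves =c=> t5
  t4 = c.(0 + 0 + (0 + 0)) | b.0 has moves =b=> t6, =c=> t5
  t5 = (0 + 0 + (0 + 0)) | b.0 has moves =b=> t7
  t6 = c.(0 + 0 + (0 + 0)) | 0 has moves =c=> t7
  t7 = (0 + 0 + (0 + 0)) | 0 has moves ·
Partition-refinement fixed point:
  B0 = {s0}
  B1 = {s1}
  B2 = {s3, s4}
  B3 = {s7}
  B4 = {s10, s9, t5}
  B5 = {s11, t7}
  B6 = {s6, s8, t3}
  B7 = {s2}
  B8 = {s5, t2}
  B9 = {t0}
  B10 = {t1}
  B11 = {t4}
  B12 = {t6}
s0 ∈ B0, t0 ∈ B9 → different blocks

NO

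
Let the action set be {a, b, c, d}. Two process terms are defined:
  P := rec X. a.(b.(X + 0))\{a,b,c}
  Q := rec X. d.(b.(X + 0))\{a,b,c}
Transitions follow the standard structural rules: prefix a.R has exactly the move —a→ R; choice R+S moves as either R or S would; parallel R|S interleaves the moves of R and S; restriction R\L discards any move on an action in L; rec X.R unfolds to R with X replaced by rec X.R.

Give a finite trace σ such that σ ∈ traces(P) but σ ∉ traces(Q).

Reachable graph of P (2 states):
  u0 = rec X. a.(b.(X + 0))\{a,b,c} ⊢ --a--▸ u1
  u1 = (b.((rec X. a.(b.(X + 0))\{a,b,c}) + 0))\{a,b,c} ⊢ ·
Reachable graph of Q (2 states):
  v0 = rec X. d.(b.(X + 0))\{a,b,c} ⊢ --d--▸ v1
  v1 = (b.((rec X. d.(b.(X + 0))\{a,b,c}) + 0))\{a,b,c} ⊢ ·
Run σ = ⟨a⟩ on P: start {u0}
  step 1 (a): {u1}
  — P admits the full trace.
Run σ = ⟨a⟩ on Q: start {v0}
  step 1 (a): ∅ (Q stuck)

a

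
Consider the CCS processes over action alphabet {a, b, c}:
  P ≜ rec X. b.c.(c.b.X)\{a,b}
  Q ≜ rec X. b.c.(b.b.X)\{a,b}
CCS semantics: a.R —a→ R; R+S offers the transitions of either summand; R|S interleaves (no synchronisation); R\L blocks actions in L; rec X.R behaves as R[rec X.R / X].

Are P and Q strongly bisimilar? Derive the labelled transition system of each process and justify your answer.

Reachable graph of P (4 states):
  s0 = rec X. b.c.(c.b.X)\{a,b} → -b-> s1
  s1 = c.(c.b.(rec X. b.c.(c.b.X)\{a,b}))\{a,b} → -c-> s2
  s2 = (c.b.(rec X. b.c.(c.b.X)\{a,b}))\{a,b} → -c-> s3
  s3 = (b.(rec X. b.c.(c.b.X)\{a,b}))\{a,b} → stopped
Reachable graph of Q (3 states):
  t0 = rec X. b.c.(b.b.X)\{a,b} → -b-> t1
  t1 = c.(b.b.(rec X. b.c.(b.b.X)\{a,b}))\{a,b} → -c-> t2
  t2 = (b.b.(rec X. b.c.(b.b.X)\{a,b}))\{a,b} → stopped
Bisimilarity quotient blocks:
  B0 = {s0}
  B1 = {s1}
  B2 = {s2, t1}
  B3 = {s3, t2}
  B4 = {t0}
s0 ∈ B0, t0 ∈ B4 → different blocks

not bisimilar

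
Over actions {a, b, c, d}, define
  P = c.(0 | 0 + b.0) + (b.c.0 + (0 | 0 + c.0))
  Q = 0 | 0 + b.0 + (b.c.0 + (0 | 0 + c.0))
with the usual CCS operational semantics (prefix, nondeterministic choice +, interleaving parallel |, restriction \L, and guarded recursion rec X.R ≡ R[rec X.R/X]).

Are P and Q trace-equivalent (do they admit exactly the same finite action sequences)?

trace-distinct — witness ⟨cb⟩

LTS(P): 4 reachable states
  m0 = c.(0 | 0 + b.0) + (b.c.0 + (0 | 0 + c.0)) :: --b--▸ m1, --c--▸ m2, --c--▸ m3
  m1 = c.0 :: --c--▸ m2
  m2 = 0 :: deadlocked
  m3 = 0 | 0 + b.0 :: --b--▸ m2
LTS(Q): 3 reachable states
  n0 = 0 | 0 + b.0 + (b.c.0 + (0 | 0 + c.0)) :: --b--▸ n1, --b--▸ n2, --c--▸ n1
  n1 = 0 :: deadlocked
  n2 = c.0 :: --c--▸ n1
Trace ⟨cb⟩ through P, begin at {m0}:
  step 1 (c): {m2, m3}
  step 2 (b): {m2}
  ✓ P
Trace ⟨cb⟩ through Q, begin at {n0}:
  step 1 (c): {n1}
  step 2 (b): no successor for Q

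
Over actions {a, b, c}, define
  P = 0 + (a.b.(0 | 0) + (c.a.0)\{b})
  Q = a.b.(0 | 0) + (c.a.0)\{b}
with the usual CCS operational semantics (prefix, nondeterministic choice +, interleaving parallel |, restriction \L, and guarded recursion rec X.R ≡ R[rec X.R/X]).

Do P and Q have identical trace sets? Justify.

trace-equivalent

P's transition system — 5 states:
  s0 = 0 + (a.b.(0 | 0) + (c.a.0)\{b}) → -a-> s1, -c-> s2
  s1 = b.(0 | 0) → -b-> s3
  s2 = (a.0)\{b} → -a-> s4
  s3 = 0 | 0 → deadlocked
  s4 = 0\{b} → deadlocked
Q's transition system — 5 states:
  t0 = a.b.(0 | 0) + (c.a.0)\{b} → -a-> t1, -c-> t2
  t1 = b.(0 | 0) → -b-> t3
  t2 = (a.0)\{b} → -a-> t4
  t3 = 0 | 0 → deadlocked
  t4 = 0\{b} → deadlocked
Coarsest stable partition (strong bisimilarity classes):
  B0 = {s0, t0}
  B1 = {s1, t1}
  B2 = {s3, s4, t3, t4}
  B3 = {s2, t2}
s0 ∈ B0, t0 ∈ B0 → same block
Bisimilar ⇒ trace-equivalent.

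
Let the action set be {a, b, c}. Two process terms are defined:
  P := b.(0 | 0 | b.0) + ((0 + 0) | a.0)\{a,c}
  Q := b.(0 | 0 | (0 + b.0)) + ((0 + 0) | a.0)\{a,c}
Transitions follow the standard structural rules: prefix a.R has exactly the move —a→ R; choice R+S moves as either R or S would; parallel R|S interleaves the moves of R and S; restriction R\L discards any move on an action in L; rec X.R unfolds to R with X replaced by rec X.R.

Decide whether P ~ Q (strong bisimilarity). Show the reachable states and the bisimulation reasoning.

YES

LTS(P): 3 reachable states
  s0 = b.(0 | 0 | b.0) + ((0 + 0) | a.0)\{a,c} | —b→ s1
  s1 = 0 | 0 | b.0 | —b→ s2
  s2 = 0 | 0 | 0 | deadlocked
LTS(Q): 3 reachable states
  t0 = b.(0 | 0 | (0 + b.0)) + ((0 + 0) | a.0)\{a,c} | —b→ t1
  t1 = 0 | 0 | (0 + b.0) | —b→ t2
  t2 = 0 | 0 | 0 | deadlocked
Bisimilarity quotient blocks:
  B0 = {s0, t0}
  B1 = {s1, t1}
  B2 = {s2, t2}
s0 ∈ B0, t0 ∈ B0 → same block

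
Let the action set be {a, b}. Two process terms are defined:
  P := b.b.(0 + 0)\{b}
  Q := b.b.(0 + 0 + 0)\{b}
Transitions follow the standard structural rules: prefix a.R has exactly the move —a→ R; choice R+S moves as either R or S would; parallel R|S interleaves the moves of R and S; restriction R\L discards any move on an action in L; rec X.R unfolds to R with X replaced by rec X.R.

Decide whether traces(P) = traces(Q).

YES

LTS(P): 3 reachable states
  p0 = b.b.(0 + 0)\{b} → --b--▸ p1
  p1 = b.(0 + 0)\{b} → --b--▸ p2
  p2 = (0 + 0)\{b} → deadlocked
LTS(Q): 3 reachable states
  q0 = b.b.(0 + 0 + 0)\{b} → --b--▸ q1
  q1 = b.(0 + 0 + 0)\{b} → --b--▸ q2
  q2 = (0 + 0 + 0)\{b} → deadlocked
Partition-refinement fixed point:
  B0 = {p0, q0}
  B1 = {p1, q1}
  B2 = {p2, q2}
p0 ∈ B0, q0 ∈ B0 → same block
Bisimilar ⇒ trace-equivalent.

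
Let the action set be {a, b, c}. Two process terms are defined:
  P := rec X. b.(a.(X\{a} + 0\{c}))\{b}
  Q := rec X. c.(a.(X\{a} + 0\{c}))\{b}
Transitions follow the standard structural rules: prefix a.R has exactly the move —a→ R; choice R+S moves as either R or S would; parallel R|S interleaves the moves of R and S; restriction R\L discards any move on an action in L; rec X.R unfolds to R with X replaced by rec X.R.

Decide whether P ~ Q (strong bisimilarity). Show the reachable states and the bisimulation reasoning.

Reachable graph of P (3 states):
  u0 = rec X. b.(a.(X\{a} + 0\{c}))\{b} has moves —b→ u1
  u1 = (a.((rec X. b.(a.(X\{a} + 0\{c}))\{b})\{a} + 0\{c}))\{b} has moves —a→ u2
  u2 = ((rec X. b.(a.(X\{a} + 0\{c}))\{b})\{a} + 0\{c})\{b} has moves ∅
Reachable graph of Q (4 states):
  v0 = rec X. c.(a.(X\{a} + 0\{c}))\{b} has moves —c→ v1
  v1 = (a.((rec X. c.(a.(X\{a} + 0\{c}))\{b})\{a} + 0\{c}))\{b} has moves —a→ v2
  v2 = ((rec X. c.(a.(X\{a} + 0\{c}))\{b})\{a} + 0\{c})\{b} has moves —c→ v3
  v3 = (a.((rec X. c.(a.(X\{a} + 0\{c}))\{b})\{a} + 0\{c}))\{b}\{a}\{b} has moves ∅
Coarsest stable partition (strong bisimilarity classes):
  B0 = {u0}
  B1 = {u1}
  B2 = {u2, v3}
  B3 = {v0}
  B4 = {v1}
  B5 = {v2}
u0 ∈ B0, v0 ∈ B3 → different blocks

not bisimilar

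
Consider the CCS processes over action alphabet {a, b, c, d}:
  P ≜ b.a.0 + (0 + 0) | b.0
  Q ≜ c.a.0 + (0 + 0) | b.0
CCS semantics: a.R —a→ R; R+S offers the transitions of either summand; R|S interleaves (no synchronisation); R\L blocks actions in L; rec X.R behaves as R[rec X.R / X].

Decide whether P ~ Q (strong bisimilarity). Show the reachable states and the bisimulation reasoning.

NO

LTS(P): 4 reachable states
  s0 = b.a.0 + (0 + 0) | b.0 | --b--▸ s1, --b--▸ s2
  s1 = (0 + 0) | 0 | deadlocked
  s2 = a.0 | --a--▸ s3
  s3 = 0 | deadlocked
LTS(Q): 4 reachable states
  t0 = c.a.0 + (0 + 0) | b.0 | --b--▸ t1, --c--▸ t2
  t1 = (0 + 0) | 0 | deadlocked
  t2 = a.0 | --a--▸ t3
  t3 = 0 | deadlocked
Bisimilarity quotient blocks:
  B0 = {s0}
  B1 = {s2, t2}
  B2 = {s1, s3, t1, t3}
  B3 = {t0}
s0 ∈ B0, t0 ∈ B3 → different blocks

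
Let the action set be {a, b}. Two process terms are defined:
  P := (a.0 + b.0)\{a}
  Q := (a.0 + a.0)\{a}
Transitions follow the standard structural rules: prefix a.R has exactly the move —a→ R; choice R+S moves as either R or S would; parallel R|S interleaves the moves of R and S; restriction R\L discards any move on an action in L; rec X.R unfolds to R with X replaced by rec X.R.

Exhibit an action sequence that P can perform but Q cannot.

b

LTS(P): 2 reachable states
  s0 = (a.0 + b.0)\{a} ⊢ ··b··> s1
  s1 = 0\{a} ⊢ stopped
LTS(Q): 1 reachable states
  t0 = (a.0 + a.0)\{a} ⊢ stopped
Executing b from P (initial set {s0}):
  step 1 (b): {s1}
  — P admits the full trace.
Executing b from Q (initial set {t0}):
  step 1 (b): ∅  — Q cannot continue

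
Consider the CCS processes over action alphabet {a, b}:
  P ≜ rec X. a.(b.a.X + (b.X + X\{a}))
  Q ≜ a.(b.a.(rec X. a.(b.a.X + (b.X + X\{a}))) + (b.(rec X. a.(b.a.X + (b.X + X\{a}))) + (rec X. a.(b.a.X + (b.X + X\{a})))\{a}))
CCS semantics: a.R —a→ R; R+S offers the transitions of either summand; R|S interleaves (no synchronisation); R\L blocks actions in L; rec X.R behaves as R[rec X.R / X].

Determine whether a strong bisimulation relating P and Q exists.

P ~ Q

LTS(P): 3 reachable states
  s0 = rec X. a.(b.a.X + (b.X + X\{a})) ⊢ ··a··> s1
  s1 = b.a.(rec X. a.(b.a.X + (b.X + X\{a}))) + (b.(rec X. a.(b.a.X + (b.X + X\{a}))) + (rec X. a.(b.a.X + (b.X + X\{a})))\{a}) ⊢ ··b··> s0, ··b··> s2
  s2 = a.(rec X. a.(b.a.X + (b.X + X\{a}))) ⊢ ··a··> s0
LTS(Q): 4 reachable states
  t0 = a.(b.a.(rec X. a.(b.a.X + (b.X + X\{a}))) + (b.(rec X. a.(b.a.X + (b.X + X\{a}))) + (rec X. a.(b.a.X + (b.X + X\{a})))\{a})) ⊢ ··a··> t1
  t1 = b.a.(rec X. a.(b.a.X + (b.X + X\{a}))) + (b.(rec X. a.(b.a.X + (b.X + X\{a}))) + (rec X. a.(b.a.X + (b.X + X\{a})))\{a}) ⊢ ··b··> t2, ··b··> t3
  t2 = a.(rec X. a.(b.a.X + (b.X + X\{a}))) ⊢ ··a··> t3
  t3 = rec X. a.(b.a.X + (b.X + X\{a})) ⊢ ··a··> t1
Coarsest stable partition (strong bisimilarity classes):
  B0 = {s0, t0, t3}
  B1 = {s1, t1}
  B2 = {s2, t2}
s0 ∈ B0, t0 ∈ B0 → same block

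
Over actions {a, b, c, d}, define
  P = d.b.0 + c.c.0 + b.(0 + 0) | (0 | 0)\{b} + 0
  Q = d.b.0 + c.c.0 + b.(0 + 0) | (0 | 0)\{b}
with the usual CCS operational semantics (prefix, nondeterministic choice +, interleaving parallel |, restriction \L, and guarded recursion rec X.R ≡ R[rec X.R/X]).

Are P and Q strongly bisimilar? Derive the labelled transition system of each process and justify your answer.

bisimilar

LTS(P): 5 reachable states
  m0 = d.b.0 + c.c.0 + b.(0 + 0) | (0 | 0)\{b} + 0 ⊢ --b--▸ m1, --c--▸ m2, --d--▸ m3
  m1 = (0 + 0) | (0 | 0)\{b} ⊢ ∅
  m2 = c.0 ⊢ --c--▸ m4
  m3 = b.0 ⊢ --b--▸ m4
  m4 = 0 ⊢ ∅
LTS(Q): 5 reachable states
  n0 = d.b.0 + c.c.0 + b.(0 + 0) | (0 | 0)\{b} ⊢ --b--▸ n1, --c--▸ n2, --d--▸ n3
  n1 = (0 + 0) | (0 | 0)\{b} ⊢ ∅
  n2 = c.0 ⊢ --c--▸ n4
  n3 = b.0 ⊢ --b--▸ n4
  n4 = 0 ⊢ ∅
Partition-refinement fixed point:
  B0 = {m0, n0}
  B1 = {m1, m4, n1, n4}
  B2 = {m2, n2}
  B3 = {m3, n3}
m0 ∈ B0, n0 ∈ B0 → same block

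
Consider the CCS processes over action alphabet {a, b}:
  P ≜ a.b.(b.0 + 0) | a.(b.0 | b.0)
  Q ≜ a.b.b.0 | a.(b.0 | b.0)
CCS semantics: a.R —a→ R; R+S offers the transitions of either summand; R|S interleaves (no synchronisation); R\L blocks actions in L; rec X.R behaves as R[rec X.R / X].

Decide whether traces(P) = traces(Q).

traces(P) = traces(Q)

Reachable graph of P (20 states):
  s0 = a.b.(b.0 + 0) | a.(b.0 | b.0) has moves ··a··> s1, ··a··> s2
  s1 = a.b.(b.0 + 0) | (b.0 | b.0) has moves ··a··> s3, ··b··> s4, ··b··> s5
  s2 = b.(b.0 + 0) | a.(b.0 | b.0) has moves ··a··> s3, ··b··> s6
  s3 = b.(b.0 + 0) | (b.0 | b.0) has moves ··b··> s7, ··b··> s8, ··b··> s9
  s4 = a.b.(b.0 + 0) | (0 | b.0) has moves ··a··> s8, ··b··> s10
  s5 = a.b.(b.0 + 0) | (b.0 | 0) has moves ··a··> s9, ··b··> s10
  s6 = (b.0 + 0) | a.(b.0 | b.0) has moves ··a··> s7, ··b··> s11
  s7 = (b.0 + 0) | (b.0 | b.0) has moves ··b··> s12, ··b··> s13, ··b··> s14
  s8 = b.(b.0 + 0) | (0 | b.0) has moves ··b··> s12, ··b··> s15
  s9 = b.(b.0 + 0) | (b.0 | 0) has moves ··b··> s13, ··b··> s15
  s10 = a.b.(b.0 + 0) | (0 | 0) has moves ··a··> s15
  s11 = 0 | a.(b.0 | b.0) has moves ··a··> s14
  s12 = (b.0 + 0) | (0 | b.0) has moves ··b··> s16, ··b··> s17
  s13 = (b.0 + 0) | (b.0 | 0) has moves ··b··> s16, ··b··> s18
  s14 = 0 | (b.0 | b.0) has moves ··b··> s17, ··b··> s18
  s15 = b.(b.0 + 0) | (0 | 0) has moves ··b··> s16
  s16 = (b.0 + 0) | (0 | 0) has moves ··b··> s19
  s17 = 0 | (0 | b.0) has moves ··b··> s19
  s18 = 0 | (b.0 | 0) has moves ··b··> s19
  s19 = 0 | (0 | 0) has moves (no moves)
Reachable graph of Q (20 states):
  t0 = a.b.b.0 | a.(b.0 | b.0) has moves ··a··> t1, ··a··> t2
  t1 = a.b.b.0 | (b.0 | b.0) has moves ··a··> t3, ··b··> t4, ··b··> t5
  t2 = b.b.0 | a.(b.0 | b.0) has moves ··a··> t3, ··b··> t6
  t3 = b.b.0 | (b.0 | b.0) has moves ··b··> t7, ··b··> t8, ··b··> t9
  t4 = a.b.b.0 | (0 | b.0) has moves ··a··> t8, ··b··> t10
  t5 = a.b.b.0 | (b.0 | 0) has moves ··a··> t9, ··b··> t10
  t6 = b.0 | a.(b.0 | b.0) has moves ··a··> t7, ··b··> t11
  t7 = b.0 | (b.0 | b.0) has moves ··b··> t12, ··b··> t13, ··b··> t14
  t8 = b.b.0 | (0 | b.0) has moves ··b··> t13, ··b··> t15
  t9 = b.b.0 | (b.0 | 0) has moves ··b··> t14, ··b··> t15
  t10 = a.b.b.0 | (0 | 0) has moves ··a··> t15
  t11 = 0 | a.(b.0 | b.0) has moves ··a··> t12
  t12 = 0 | (b.0 | b.0) has moves ··b··> t16, ··b··> t17
  t13 = b.0 | (0 | b.0) has moves ··b··> t16, ··b··> t18
  t14 = b.0 | (b.0 | 0) has moves ··b··> t17, ··b··> t18
  t15 = b.b.0 | (0 | 0) has moves ··b··> t18
  t16 = 0 | (0 | b.0) has moves ··b··> t19
  t17 = 0 | (b.0 | 0) has moves ··b··> t19
  t18 = b.0 | (0 | 0) has moves ··b··> t19
  t19 = 0 | (0 | 0) has moves (no moves)
Partition-refinement fixed point:
  B0 = {s0, t0}
  B1 = {s1, s2, t1, t2}
  B2 = {s3, t3}
  B3 = {s7, s8, s9, t7, t8, t9}
  B4 = {s12, s13, s14, s15, t12, t13, t14, t15}
  B5 = {s16, s17, s18, t16, t17, t18}
  B6 = {s19, t19}
  B7 = {s4, s5, s6, t4, t5, t6}
  B8 = {s10, s11, t10, t11}
s0 ∈ B0, t0 ∈ B0 → same block
Bisimilar ⇒ trace-equivalent.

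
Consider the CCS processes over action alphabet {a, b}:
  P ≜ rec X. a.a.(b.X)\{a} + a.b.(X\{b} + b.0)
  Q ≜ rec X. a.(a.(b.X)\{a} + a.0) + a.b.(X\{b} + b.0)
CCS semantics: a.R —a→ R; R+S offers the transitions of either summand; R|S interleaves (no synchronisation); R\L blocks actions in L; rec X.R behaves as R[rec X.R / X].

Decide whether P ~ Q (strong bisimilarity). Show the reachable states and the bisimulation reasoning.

P ≁ Q

P's transition system — 10 states:
  p0 = rec X. a.a.(b.X)\{a} + a.b.(X\{b} + b.0) → =a=> p1, =a=> p2
  p1 = a.(b.(rec X. a.a.(b.X)\{a} + a.b.(X\{b} + b.0)))\{a} → =a=> p3
  p2 = b.((rec X. a.a.(b.X)\{a} + a.b.(X\{b} + b.0))\{b} + b.0) → =b=> p4
  p3 = (b.(rec X. a.a.(b.X)\{a} + a.b.(X\{b} + b.0)))\{a} → =b=> p5
  p4 = (rec X. a.a.(b.X)\{a} + a.b.(X\{b} + b.0))\{b} + b.0 → =a=> p6, =a=> p7, =b=> p8
  p5 = (rec X. a.a.(b.X)\{a} + a.b.(X\{b} + b.0))\{a} → (no moves)
  p6 = (a.(b.(rec X. a.a.(b.X)\{a} + a.b.(X\{b} + b.0)))\{a})\{b} → =a=> p9
  p7 = (b.((rec X. a.a.(b.X)\{a} + a.b.(X\{b} + b.0))\{b} + b.0))\{b} → (no moves)
  p8 = 0 → (no moves)
  p9 = (b.(rec X. a.a.(b.X)\{a} + a.b.(X\{b} + b.0)))\{a}\{b} → (no moves)
Q's transition system — 11 states:
  q0 = rec X. a.(a.(b.X)\{a} + a.0) + a.b.(X\{b} + b.0) → =a=> q1, =a=> q2
  q1 = a.(b.(rec X. a.(a.(b.X)\{a} + a.0) + a.b.(X\{b} + b.0)))\{a} + a.0 → =a=> q3, =a=> q4
  q2 = b.((rec X. a.(a.(b.X)\{a} + a.0) + a.b.(X\{b} + b.0))\{b} + b.0) → =b=> q5
  q3 = (b.(rec X. a.(a.(b.X)\{a} + a.0) + a.b.(X\{b} + b.0)))\{a} → =b=> q6
  q4 = 0 → (no moves)
  q5 = (rec X. a.(a.(b.X)\{a} + a.0) + a.b.(X\{b} + b.0))\{b} + b.0 → =a=> q7, =a=> q8, =b=> q4
  q6 = (rec X. a.(a.(b.X)\{a} + a.0) + a.b.(X\{b} + b.0))\{a} → (no moves)
  q7 = (a.(b.(rec X. a.(a.(b.X)\{a} + a.0) + a.b.(X\{b} + b.0)))\{a} + a.0)\{b} → =a=> q10, =a=> q9
  q8 = (b.((rec X. a.(a.(b.X)\{a} + a.0) + a.b.(X\{b} + b.0))\{b} + b.0))\{b} → (no moves)
  q9 = (b.(rec X. a.(a.(b.X)\{a} + a.0) + a.b.(X\{b} + b.0)))\{a}\{b} → (no moves)
  q10 = 0\{b} → (no moves)
Coarsest stable partition (strong bisimilarity classes):
  B0 = {p0}
  B1 = {p1}
  B2 = {p3, q3}
  B3 = {p5, p7, p8, p9, q10, q4, q6, q8, q9}
  B4 = {p2, q2}
  B5 = {p4, q5}
  B6 = {p6, q7}
  B7 = {q0}
  B8 = {q1}
p0 ∈ B0, q0 ∈ B7 → different blocks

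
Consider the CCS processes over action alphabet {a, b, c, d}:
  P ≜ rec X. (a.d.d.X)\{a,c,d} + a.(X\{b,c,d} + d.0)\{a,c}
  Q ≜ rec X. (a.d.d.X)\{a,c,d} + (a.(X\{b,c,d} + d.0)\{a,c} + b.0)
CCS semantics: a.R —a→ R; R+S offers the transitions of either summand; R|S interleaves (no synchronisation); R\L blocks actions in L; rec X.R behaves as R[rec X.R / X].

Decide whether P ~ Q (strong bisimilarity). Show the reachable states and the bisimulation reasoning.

LTS(P): 3 reachable states
  m0 = rec X. (a.d.d.X)\{a,c,d} + a.(X\{b,c,d} + d.0)\{a,c} | --a--▸ m1
  m1 = ((rec X. (a.d.d.X)\{a,c,d} + a.(X\{b,c,d} + d.0)\{a,c})\{b,c,d} + d.0)\{a,c} | --d--▸ m2
  m2 = 0\{a,c} | (no moves)
LTS(Q): 4 reachable states
  n0 = rec X. (a.d.d.X)\{a,c,d} + (a.(X\{b,c,d} + d.0)\{a,c} + b.0) | --a--▸ n1, --b--▸ n2
  n1 = ((rec X. (a.d.d.X)\{a,c,d} + (a.(X\{b,c,d} + d.0)\{a,c} + b.0))\{b,c,d} + d.0)\{a,c} | --d--▸ n3
  n2 = 0 | (no moves)
  n3 = 0\{a,c} | (no moves)
Partition-refinement fixed point:
  B0 = {m0}
  B1 = {m1, n1}
  B2 = {m2, n2, n3}
  B3 = {n0}
m0 ∈ B0, n0 ∈ B3 → different blocks

P ≁ Q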